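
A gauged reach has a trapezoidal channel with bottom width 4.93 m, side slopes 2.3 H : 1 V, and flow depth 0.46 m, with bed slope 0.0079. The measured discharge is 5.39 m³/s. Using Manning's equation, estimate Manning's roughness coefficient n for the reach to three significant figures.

A = (b + z·y)·y = (4.93 + 2.3×0.46)×0.46 = 2.754 m²
P = b + 2y√(1+z²) = 4.93 + 2×0.46×√(1+2.3²) = 7.237 m
R = A/P = 2.754/7.237 = 0.3806 m
n = (1/Q)·A·R^(2/3)·S^(1/2) = (1/5.39) × 2.754 × 0.5252 × 0.08888 = 0.02385

0.0239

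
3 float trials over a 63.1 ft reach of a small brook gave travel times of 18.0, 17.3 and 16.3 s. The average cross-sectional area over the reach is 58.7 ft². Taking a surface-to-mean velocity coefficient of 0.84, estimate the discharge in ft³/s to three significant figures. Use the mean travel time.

181 ft³/s

t̄ = (18.0 + 17.3 + 16.3) / 3 = 17.2 s
v_surface = L / t̄ = 63.1 / 17.2 = 3.669 ft/s
v_mean = 0.84 × 3.669 = 3.082 ft/s
Q = A × v_mean = 58.7 × 3.082 = 180.9 ft³/s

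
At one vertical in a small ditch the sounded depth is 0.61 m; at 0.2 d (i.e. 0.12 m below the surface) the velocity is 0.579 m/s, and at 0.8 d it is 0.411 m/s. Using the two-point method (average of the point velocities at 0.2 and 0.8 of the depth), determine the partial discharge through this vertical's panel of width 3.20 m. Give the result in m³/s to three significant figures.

v̄ = (0.579 + 0.411) / 2 = 0.4950 m/s
q = v̄ × d × w = 0.4950 × 0.61 × 3.20 = 0.9662 m³/s

0.966 m³/s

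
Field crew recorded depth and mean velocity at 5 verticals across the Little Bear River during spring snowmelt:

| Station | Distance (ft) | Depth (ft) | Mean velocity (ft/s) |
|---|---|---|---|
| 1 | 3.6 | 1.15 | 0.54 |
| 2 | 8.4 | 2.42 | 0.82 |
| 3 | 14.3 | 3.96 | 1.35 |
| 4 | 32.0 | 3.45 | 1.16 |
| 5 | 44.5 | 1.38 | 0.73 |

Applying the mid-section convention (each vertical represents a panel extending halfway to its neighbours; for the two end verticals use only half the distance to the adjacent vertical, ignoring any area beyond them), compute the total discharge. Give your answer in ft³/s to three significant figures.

142 ft³/s

w_1 = (8.4 − 3.6)/2 = 2.4 ft; q_1 = 0.54 × 1.15 × 2.4 = 1.490 ft³/s
w_2 = (14.3 − 3.6)/2 = 5.35 ft; q_2 = 0.82 × 2.42 × 5.35 = 10.62 ft³/s
w_3 = (32.0 − 8.4)/2 = 11.8 ft; q_3 = 1.35 × 3.96 × 11.8 = 63.08 ft³/s
w_4 = (44.5 − 14.3)/2 = 15.1 ft; q_4 = 1.16 × 3.45 × 15.1 = 60.43 ft³/s
w_5 = (44.5 − 32.0)/2 = 6.25 ft; q_5 = 0.73 × 1.38 × 6.25 = 6.296 ft³/s
Q = Σ qᵢ = 141.9 ft³/s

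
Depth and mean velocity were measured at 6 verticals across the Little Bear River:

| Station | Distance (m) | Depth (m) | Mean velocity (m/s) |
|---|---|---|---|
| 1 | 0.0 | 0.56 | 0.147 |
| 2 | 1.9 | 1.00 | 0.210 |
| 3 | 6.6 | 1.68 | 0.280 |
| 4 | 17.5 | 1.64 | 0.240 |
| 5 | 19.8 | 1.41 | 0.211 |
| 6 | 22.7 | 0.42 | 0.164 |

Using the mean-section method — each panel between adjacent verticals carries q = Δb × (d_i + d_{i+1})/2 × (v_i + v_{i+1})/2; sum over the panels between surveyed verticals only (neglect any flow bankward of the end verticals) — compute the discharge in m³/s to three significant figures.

Panel 1-2: Δb = 1.9 m, d̄ = (0.56+1.00)/2 = 0.78, v̄ = (0.147+0.210)/2 = 0.1785 → q = 1.9×0.78×0.1785 = 0.2645 m³/s
Panel 2-3: Δb = 4.7 m, d̄ = (1.00+1.68)/2 = 1.34, v̄ = (0.210+0.280)/2 = 0.245 → q = 4.7×1.34×0.245 = 1.543 m³/s
Panel 3-4: Δb = 10.9 m, d̄ = (1.68+1.64)/2 = 1.66, v̄ = (0.280+0.240)/2 = 0.26 → q = 10.9×1.66×0.26 = 4.704 m³/s
Panel 4-5: Δb = 2.3 m, d̄ = (1.64+1.41)/2 = 1.525, v̄ = (0.240+0.211)/2 = 0.2255 → q = 2.3×1.525×0.2255 = 0.7909 m³/s
Panel 5-6: Δb = 2.9 m, d̄ = (1.41+0.42)/2 = 0.915, v̄ = (0.211+0.164)/2 = 0.1875 → q = 2.9×0.915×0.1875 = 0.4975 m³/s
Q = Σ q = 7.800 m³/s

7.80 m³/s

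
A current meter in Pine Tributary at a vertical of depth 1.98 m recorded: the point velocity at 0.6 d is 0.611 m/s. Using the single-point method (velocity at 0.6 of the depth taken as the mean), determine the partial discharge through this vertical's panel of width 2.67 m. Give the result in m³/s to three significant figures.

3.23 m³/s

v̄ = v₀.₆ = 0.611 m/s
q = v̄ × d × w = 0.6110 × 1.98 × 2.67 = 3.230 m³/s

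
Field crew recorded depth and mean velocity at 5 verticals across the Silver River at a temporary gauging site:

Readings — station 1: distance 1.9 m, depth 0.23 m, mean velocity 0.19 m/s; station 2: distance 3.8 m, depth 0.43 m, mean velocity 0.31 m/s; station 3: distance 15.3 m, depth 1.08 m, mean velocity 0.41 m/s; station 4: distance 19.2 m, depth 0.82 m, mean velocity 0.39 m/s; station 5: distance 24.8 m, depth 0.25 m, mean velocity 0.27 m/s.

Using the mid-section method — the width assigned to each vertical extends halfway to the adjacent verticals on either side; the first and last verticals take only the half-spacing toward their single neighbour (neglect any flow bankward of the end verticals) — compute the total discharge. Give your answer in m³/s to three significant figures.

w_1 = (3.8 − 1.9)/2 = 0.95 m; q_1 = 0.19 × 0.23 × 0.95 = 0.04152 m³/s
w_2 = (15.3 − 1.9)/2 = 6.7 m; q_2 = 0.31 × 0.43 × 6.7 = 0.8931 m³/s
w_3 = (19.2 − 3.8)/2 = 7.7 m; q_3 = 0.41 × 1.08 × 7.7 = 3.410 m³/s
w_4 = (24.8 − 15.3)/2 = 4.75 m; q_4 = 0.39 × 0.82 × 4.75 = 1.519 m³/s
w_5 = (24.8 − 19.2)/2 = 2.8 m; q_5 = 0.27 × 0.25 × 2.8 = 0.1890 m³/s
Q = Σ qᵢ = 6.052 m³/s

6.05 m³/s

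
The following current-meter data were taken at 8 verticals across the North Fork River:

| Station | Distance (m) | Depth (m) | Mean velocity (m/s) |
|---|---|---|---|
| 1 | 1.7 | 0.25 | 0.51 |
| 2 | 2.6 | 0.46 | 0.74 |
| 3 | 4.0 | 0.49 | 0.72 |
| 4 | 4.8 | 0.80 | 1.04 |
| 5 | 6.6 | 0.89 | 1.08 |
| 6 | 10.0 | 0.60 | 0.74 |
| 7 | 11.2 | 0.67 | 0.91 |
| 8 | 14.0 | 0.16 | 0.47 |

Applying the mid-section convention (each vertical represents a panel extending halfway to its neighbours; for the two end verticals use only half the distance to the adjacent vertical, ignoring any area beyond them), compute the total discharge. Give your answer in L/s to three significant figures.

w_1 = (2.6 − 1.7)/2 = 0.45 m; q_1 = 0.51 × 0.25 × 0.45 = 0.05738 m³/s
w_2 = (4.0 − 1.7)/2 = 1.15 m; q_2 = 0.74 × 0.46 × 1.15 = 0.3915 m³/s
w_3 = (4.8 − 2.6)/2 = 1.1 m; q_3 = 0.72 × 0.49 × 1.1 = 0.3881 m³/s
w_4 = (6.6 − 4.0)/2 = 1.3 m; q_4 = 1.04 × 0.80 × 1.3 = 1.082 m³/s
w_5 = (10.0 − 4.8)/2 = 2.6 m; q_5 = 1.08 × 0.89 × 2.6 = 2.499 m³/s
w_6 = (11.2 − 6.6)/2 = 2.3 m; q_6 = 0.74 × 0.60 × 2.3 = 1.021 m³/s
w_7 = (14.0 − 10.0)/2 = 2 m; q_7 = 0.91 × 0.67 × 2 = 1.219 m³/s
w_8 = (14.0 − 11.2)/2 = 1.4 m; q_8 = 0.47 × 0.16 × 1.4 = 0.1053 m³/s
Q = Σ qᵢ = 6.764 m³/s
= 6.764 × 1000 = 6764 L/s

6760 L/s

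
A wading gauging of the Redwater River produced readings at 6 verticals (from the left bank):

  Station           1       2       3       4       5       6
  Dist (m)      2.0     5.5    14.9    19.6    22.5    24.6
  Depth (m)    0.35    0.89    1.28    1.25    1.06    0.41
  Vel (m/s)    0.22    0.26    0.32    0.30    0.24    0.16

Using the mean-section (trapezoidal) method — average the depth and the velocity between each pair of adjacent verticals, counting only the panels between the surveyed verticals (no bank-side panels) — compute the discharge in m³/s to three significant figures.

Panel 1-2: Δb = 3.5 m, d̄ = (0.35+0.89)/2 = 0.62, v̄ = (0.22+0.26)/2 = 0.24 → q = 3.5×0.62×0.24 = 0.5208 m³/s
Panel 2-3: Δb = 9.4 m, d̄ = (0.89+1.28)/2 = 1.085, v̄ = (0.26+0.32)/2 = 0.29 → q = 9.4×1.085×0.29 = 2.958 m³/s
Panel 3-4: Δb = 4.7 m, d̄ = (1.28+1.25)/2 = 1.265, v̄ = (0.32+0.30)/2 = 0.31 → q = 4.7×1.265×0.31 = 1.843 m³/s
Panel 4-5: Δb = 2.9 m, d̄ = (1.25+1.06)/2 = 1.155, v̄ = (0.30+0.24)/2 = 0.27 → q = 2.9×1.155×0.27 = 0.9044 m³/s
Panel 5-6: Δb = 2.1 m, d̄ = (1.06+0.41)/2 = 0.735, v̄ = (0.24+0.16)/2 = 0.2 → q = 2.1×0.735×0.2 = 0.3087 m³/s
Q = Σ q = 6.535 m³/s

6.53 m³/s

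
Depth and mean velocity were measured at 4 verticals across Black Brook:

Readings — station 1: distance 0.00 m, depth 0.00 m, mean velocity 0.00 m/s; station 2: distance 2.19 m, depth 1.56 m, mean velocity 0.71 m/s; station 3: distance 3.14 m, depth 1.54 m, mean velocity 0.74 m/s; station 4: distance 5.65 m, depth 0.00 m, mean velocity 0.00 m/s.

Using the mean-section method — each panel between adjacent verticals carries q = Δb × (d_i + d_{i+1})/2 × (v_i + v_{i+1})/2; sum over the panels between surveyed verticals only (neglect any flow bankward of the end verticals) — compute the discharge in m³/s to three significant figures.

2.39 m³/s

Panel 1-2: Δb = 2.19 m, d̄ = (0.00+1.56)/2 = 0.78, v̄ = (0.00+0.71)/2 = 0.355 → q = 2.19×0.78×0.355 = 0.6064 m³/s
Panel 2-3: Δb = 0.95 m, d̄ = (1.56+1.54)/2 = 1.55, v̄ = (0.71+0.74)/2 = 0.725 → q = 0.95×1.55×0.725 = 1.068 m³/s
Panel 3-4: Δb = 2.51 m, d̄ = (1.54+0.00)/2 = 0.77, v̄ = (0.74+0.00)/2 = 0.37 → q = 2.51×0.77×0.37 = 0.7151 m³/s
Q = Σ q = 2.389 m³/s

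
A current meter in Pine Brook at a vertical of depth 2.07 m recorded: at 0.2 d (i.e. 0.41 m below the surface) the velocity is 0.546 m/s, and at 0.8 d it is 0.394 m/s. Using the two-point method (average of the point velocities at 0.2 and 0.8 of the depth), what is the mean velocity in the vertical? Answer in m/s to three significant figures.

0.470 m/s

v̄ = (0.546 + 0.394) / 2 = 0.4700 m/s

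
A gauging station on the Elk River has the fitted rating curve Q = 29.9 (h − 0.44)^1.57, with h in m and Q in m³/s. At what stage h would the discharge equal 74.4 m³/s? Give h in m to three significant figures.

2.23 m

h − h₀ = (Q/C)^(1/b) = (74.4/29.9)^(1/1.57) = 1.787 m
h = 0.44 + 1.787 = 2.227 m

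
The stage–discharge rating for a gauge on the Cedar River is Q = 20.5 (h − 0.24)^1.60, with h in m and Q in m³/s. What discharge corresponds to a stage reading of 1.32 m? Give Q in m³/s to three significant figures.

Q = 20.5 × (1.32 − 0.24)^1.60 = 20.5 × 1.08^1.60 = 23.19 m³/s

23.2 m³/s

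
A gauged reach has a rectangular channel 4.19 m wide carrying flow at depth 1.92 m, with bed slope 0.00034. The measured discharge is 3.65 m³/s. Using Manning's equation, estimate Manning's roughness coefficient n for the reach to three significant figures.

0.0407

A = b·y = 4.19 × 1.92 = 8.045 m²
P = b + 2y = 4.19 + 2×1.92 = 8.030 m
R = A/P = 8.045/8.030 = 1.002 m
n = (1/Q)·A·R^(2/3)·S^(1/2) = (1/3.65) × 8.045 × 1.001 × 0.01844 = 0.04069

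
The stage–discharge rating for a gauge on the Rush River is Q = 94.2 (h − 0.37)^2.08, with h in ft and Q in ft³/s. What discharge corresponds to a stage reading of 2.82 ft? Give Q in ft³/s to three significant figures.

Q = 94.2 × (2.82 − 0.37)^2.08 = 94.2 × 2.45^2.08 = 607.5 ft³/s

607 ft³/s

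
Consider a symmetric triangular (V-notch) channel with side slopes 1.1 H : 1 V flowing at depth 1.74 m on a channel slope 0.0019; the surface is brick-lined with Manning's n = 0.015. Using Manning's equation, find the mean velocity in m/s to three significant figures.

2.17 m/s

A = z·y² = 1.1×1.74² = 3.330 m²
P = 2y√(1+z²) = 2×1.74×√(1+1.1²) = 5.173 m
R = A/P = 3.330/5.173 = 0.6437 m
Q = (1/n)·A·R^(2/3)·S^(1/2) = (1/0.015) × 3.330 × 0.6437^(2/3) × 0.0019^(1/2) = 7.215 m³/s
V = Q/A = 7.215/3.330 = 2.167 m/s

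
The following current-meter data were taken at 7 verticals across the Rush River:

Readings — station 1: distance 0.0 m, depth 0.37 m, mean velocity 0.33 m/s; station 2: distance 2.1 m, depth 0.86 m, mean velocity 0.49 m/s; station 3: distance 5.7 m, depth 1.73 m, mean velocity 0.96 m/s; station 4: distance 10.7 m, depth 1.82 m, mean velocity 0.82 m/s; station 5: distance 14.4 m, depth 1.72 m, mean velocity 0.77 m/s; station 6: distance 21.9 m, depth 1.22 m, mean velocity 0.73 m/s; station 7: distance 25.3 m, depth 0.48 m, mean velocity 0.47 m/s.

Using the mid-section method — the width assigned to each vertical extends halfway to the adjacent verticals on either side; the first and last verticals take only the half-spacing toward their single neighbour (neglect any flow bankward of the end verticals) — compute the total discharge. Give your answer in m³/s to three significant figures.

w_1 = (2.1 − 0.0)/2 = 1.05 m; q_1 = 0.33 × 0.37 × 1.05 = 0.1282 m³/s
w_2 = (5.7 − 0.0)/2 = 2.85 m; q_2 = 0.49 × 0.86 × 2.85 = 1.201 m³/s
w_3 = (10.7 − 2.1)/2 = 4.3 m; q_3 = 0.96 × 1.73 × 4.3 = 7.141 m³/s
w_4 = (14.4 − 5.7)/2 = 4.35 m; q_4 = 0.82 × 1.82 × 4.35 = 6.492 m³/s
w_5 = (21.9 − 10.7)/2 = 5.6 m; q_5 = 0.77 × 1.72 × 5.6 = 7.417 m³/s
w_6 = (25.3 − 14.4)/2 = 5.45 m; q_6 = 0.73 × 1.22 × 5.45 = 4.854 m³/s
w_7 = (25.3 − 21.9)/2 = 1.7 m; q_7 = 0.47 × 0.48 × 1.7 = 0.3835 m³/s
Q = Σ qᵢ = 27.62 m³/s

27.6 m³/s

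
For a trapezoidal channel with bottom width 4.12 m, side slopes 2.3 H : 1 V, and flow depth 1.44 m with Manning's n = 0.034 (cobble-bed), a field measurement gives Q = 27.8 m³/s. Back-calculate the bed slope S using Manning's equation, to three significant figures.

A = (b + z·y)·y = (4.12 + 2.3×1.44)×1.44 = 10.70 m²
P = b + 2y√(1+z²) = 4.12 + 2×1.44×√(1+2.3²) = 11.34 m
R = A/P = 10.70/11.34 = 0.9435 m
S = (Q·n / (1·A·R^(2/3)))² = (27.8×0.034 / (1×10.70×0.9620))² = 0.008429

0.00843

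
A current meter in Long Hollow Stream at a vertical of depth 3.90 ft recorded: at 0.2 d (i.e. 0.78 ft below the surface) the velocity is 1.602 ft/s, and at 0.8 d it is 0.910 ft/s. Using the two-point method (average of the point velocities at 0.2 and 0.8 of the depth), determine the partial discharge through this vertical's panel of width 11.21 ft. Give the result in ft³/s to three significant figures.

54.9 ft³/s

v̄ = (1.602 + 0.910) / 2 = 1.256 ft/s
q = v̄ × d × w = 1.256 × 3.90 × 11.21 = 54.91 ft³/s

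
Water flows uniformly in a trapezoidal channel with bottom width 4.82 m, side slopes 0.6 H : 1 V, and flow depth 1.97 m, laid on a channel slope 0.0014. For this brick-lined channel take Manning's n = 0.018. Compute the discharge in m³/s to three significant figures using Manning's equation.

A = (b + z·y)·y = (4.82 + 0.6×1.97)×1.97 = 11.82 m²
P = b + 2y√(1+z²) = 4.82 + 2×1.97×√(1+0.6²) = 9.415 m
R = A/P = 11.82/9.415 = 1.256 m
Q = (1/n)·A·R^(2/3)·S^(1/2) = (1/0.018) × 11.82 × 1.256^(2/3) × 0.0014^(1/2) = 28.61 m³/s

28.6 m³/s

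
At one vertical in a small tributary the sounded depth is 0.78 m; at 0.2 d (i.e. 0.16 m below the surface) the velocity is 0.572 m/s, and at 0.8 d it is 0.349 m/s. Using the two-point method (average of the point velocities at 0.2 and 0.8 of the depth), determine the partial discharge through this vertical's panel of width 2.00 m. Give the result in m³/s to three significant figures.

0.718 m³/s

v̄ = (0.572 + 0.349) / 2 = 0.4605 m/s
q = v̄ × d × w = 0.4605 × 0.78 × 2.00 = 0.7184 m³/s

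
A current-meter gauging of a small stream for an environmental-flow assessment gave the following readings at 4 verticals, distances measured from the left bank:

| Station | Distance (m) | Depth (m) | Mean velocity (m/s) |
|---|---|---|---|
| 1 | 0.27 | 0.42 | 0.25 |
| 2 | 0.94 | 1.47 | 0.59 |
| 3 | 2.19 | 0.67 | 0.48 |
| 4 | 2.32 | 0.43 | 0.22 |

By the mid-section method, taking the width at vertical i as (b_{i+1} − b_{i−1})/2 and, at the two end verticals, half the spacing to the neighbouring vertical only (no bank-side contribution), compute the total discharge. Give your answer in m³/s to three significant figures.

w_1 = (0.94 − 0.27)/2 = 0.335 m; q_1 = 0.25 × 0.42 × 0.335 = 0.03518 m³/s
w_2 = (2.19 − 0.27)/2 = 0.96 m; q_2 = 0.59 × 1.47 × 0.96 = 0.8326 m³/s
w_3 = (2.32 − 0.94)/2 = 0.69 m; q_3 = 0.48 × 0.67 × 0.69 = 0.2219 m³/s
w_4 = (2.32 − 2.19)/2 = 0.065 m; q_4 = 0.22 × 0.43 × 0.065 = 0.006149 m³/s
Q = Σ qᵢ = 1.096 m³/s

1.10 m³/s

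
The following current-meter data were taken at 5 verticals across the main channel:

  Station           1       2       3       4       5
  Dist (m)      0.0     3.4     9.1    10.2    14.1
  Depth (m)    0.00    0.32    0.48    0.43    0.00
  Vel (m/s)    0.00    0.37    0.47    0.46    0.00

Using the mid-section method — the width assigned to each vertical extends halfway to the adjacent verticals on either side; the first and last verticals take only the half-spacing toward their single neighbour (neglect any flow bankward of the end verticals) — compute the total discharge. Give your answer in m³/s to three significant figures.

w_2 = (9.1 − 0.0)/2 = 4.55 m; q_2 = 0.37 × 0.32 × 4.55 = 0.5387 m³/s
w_3 = (10.2 − 3.4)/2 = 3.4 m; q_3 = 0.47 × 0.48 × 3.4 = 0.7670 m³/s
w_4 = (14.1 − 9.1)/2 = 2.5 m; q_4 = 0.46 × 0.43 × 2.5 = 0.4945 m³/s
Stations 1, 5 contribute zero (depth or velocity is 0).
Q = Σ qᵢ = 1.800 m³/s

1.80 m³/s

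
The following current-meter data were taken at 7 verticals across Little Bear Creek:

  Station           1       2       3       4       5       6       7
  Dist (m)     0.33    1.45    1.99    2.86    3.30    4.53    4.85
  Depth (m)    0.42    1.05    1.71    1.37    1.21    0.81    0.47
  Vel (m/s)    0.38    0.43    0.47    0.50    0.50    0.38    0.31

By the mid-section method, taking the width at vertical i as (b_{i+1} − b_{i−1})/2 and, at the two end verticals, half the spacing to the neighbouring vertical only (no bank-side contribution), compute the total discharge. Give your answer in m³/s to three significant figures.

w_1 = (1.45 − 0.33)/2 = 0.56 m; q_1 = 0.38 × 0.42 × 0.56 = 0.08938 m³/s
w_2 = (1.99 − 0.33)/2 = 0.83 m; q_2 = 0.43 × 1.05 × 0.83 = 0.3747 m³/s
w_3 = (2.86 − 1.45)/2 = 0.705 m; q_3 = 0.47 × 1.71 × 0.705 = 0.5666 m³/s
w_4 = (3.30 − 1.99)/2 = 0.655 m; q_4 = 0.50 × 1.37 × 0.655 = 0.4487 m³/s
w_5 = (4.53 − 2.86)/2 = 0.835 m; q_5 = 0.50 × 1.21 × 0.835 = 0.5052 m³/s
w_6 = (4.85 − 3.30)/2 = 0.775 m; q_6 = 0.38 × 0.81 × 0.775 = 0.2385 m³/s
w_7 = (4.85 − 4.53)/2 = 0.16 m; q_7 = 0.31 × 0.47 × 0.16 = 0.02331 m³/s
Q = Σ qᵢ = 2.246 m³/s

2.25 m³/s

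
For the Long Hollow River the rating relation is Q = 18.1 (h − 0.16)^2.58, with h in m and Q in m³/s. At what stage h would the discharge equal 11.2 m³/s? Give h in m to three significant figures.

h − h₀ = (Q/C)^(1/b) = (11.2/18.1)^(1/2.58) = 0.8302 m
h = 0.16 + 0.8302 = 0.9902 m

0.990 m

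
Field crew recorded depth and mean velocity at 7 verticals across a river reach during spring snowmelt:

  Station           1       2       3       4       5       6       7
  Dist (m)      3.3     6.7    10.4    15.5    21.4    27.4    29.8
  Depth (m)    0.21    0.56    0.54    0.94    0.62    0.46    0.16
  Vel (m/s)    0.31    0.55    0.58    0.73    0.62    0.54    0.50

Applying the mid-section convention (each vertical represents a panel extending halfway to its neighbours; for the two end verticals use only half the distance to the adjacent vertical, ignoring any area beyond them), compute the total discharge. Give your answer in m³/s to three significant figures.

9.78 m³/s

w_1 = (6.7 − 3.3)/2 = 1.7 m; q_1 = 0.31 × 0.21 × 1.7 = 0.1107 m³/s
w_2 = (10.4 − 3.3)/2 = 3.55 m; q_2 = 0.55 × 0.56 × 3.55 = 1.093 m³/s
w_3 = (15.5 − 6.7)/2 = 4.4 m; q_3 = 0.58 × 0.54 × 4.4 = 1.378 m³/s
w_4 = (21.4 − 10.4)/2 = 5.5 m; q_4 = 0.73 × 0.94 × 5.5 = 3.774 m³/s
w_5 = (27.4 − 15.5)/2 = 5.95 m; q_5 = 0.62 × 0.62 × 5.95 = 2.287 m³/s
w_6 = (29.8 − 21.4)/2 = 4.2 m; q_6 = 0.54 × 0.46 × 4.2 = 1.043 m³/s
w_7 = (29.8 − 27.4)/2 = 1.2 m; q_7 = 0.50 × 0.16 × 1.2 = 0.09600 m³/s
Q = Σ qᵢ = 9.783 m³/s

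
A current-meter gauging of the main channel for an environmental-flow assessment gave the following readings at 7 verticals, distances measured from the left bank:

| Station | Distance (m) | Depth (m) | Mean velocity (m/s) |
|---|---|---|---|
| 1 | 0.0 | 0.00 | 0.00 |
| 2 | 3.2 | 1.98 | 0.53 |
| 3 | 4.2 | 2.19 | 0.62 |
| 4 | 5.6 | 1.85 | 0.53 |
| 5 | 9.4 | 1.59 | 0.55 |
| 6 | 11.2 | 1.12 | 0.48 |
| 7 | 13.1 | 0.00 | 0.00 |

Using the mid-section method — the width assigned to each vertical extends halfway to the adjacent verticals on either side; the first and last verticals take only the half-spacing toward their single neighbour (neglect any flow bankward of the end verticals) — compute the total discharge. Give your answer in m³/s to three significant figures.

9.83 m³/s

w_2 = (4.2 − 0.0)/2 = 2.1 m; q_2 = 0.53 × 1.98 × 2.1 = 2.204 m³/s
w_3 = (5.6 − 3.2)/2 = 1.2 m; q_3 = 0.62 × 2.19 × 1.2 = 1.629 m³/s
w_4 = (9.4 − 4.2)/2 = 2.6 m; q_4 = 0.53 × 1.85 × 2.6 = 2.549 m³/s
w_5 = (11.2 − 5.6)/2 = 2.8 m; q_5 = 0.55 × 1.59 × 2.8 = 2.449 m³/s
w_6 = (13.1 − 9.4)/2 = 1.85 m; q_6 = 0.48 × 1.12 × 1.85 = 0.9946 m³/s
Stations 1, 7 contribute zero (depth or velocity is 0).
Q = Σ qᵢ = 9.826 m³/s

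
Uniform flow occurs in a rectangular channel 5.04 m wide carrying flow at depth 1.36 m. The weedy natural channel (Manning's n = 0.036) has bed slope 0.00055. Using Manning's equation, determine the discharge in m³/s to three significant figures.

4.11 m³/s

A = b·y = 5.04 × 1.36 = 6.854 m²
P = b + 2y = 5.04 + 2×1.36 = 7.760 m
R = A/P = 6.854/7.760 = 0.8833 m
Q = (1/n)·A·R^(2/3)·S^(1/2) = (1/0.036) × 6.854 × 0.8833^(2/3) × 0.00055^(1/2) = 4.111 m³/s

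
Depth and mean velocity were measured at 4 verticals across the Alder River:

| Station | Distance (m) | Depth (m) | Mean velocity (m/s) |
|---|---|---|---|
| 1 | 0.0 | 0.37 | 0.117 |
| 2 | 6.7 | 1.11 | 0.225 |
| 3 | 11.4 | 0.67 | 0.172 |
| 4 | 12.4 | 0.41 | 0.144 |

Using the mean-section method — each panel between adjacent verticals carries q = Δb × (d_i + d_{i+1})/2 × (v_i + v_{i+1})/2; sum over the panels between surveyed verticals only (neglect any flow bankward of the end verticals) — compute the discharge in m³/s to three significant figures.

1.76 m³/s

Panel 1-2: Δb = 6.7 m, d̄ = (0.37+1.11)/2 = 0.74, v̄ = (0.117+0.225)/2 = 0.171 → q = 6.7×0.74×0.171 = 0.8478 m³/s
Panel 2-3: Δb = 4.7 m, d̄ = (1.11+0.67)/2 = 0.89, v̄ = (0.225+0.172)/2 = 0.1985 → q = 4.7×0.89×0.1985 = 0.8303 m³/s
Panel 3-4: Δb = 1 m, d̄ = (0.67+0.41)/2 = 0.54, v̄ = (0.172+0.144)/2 = 0.158 → q = 1×0.54×0.158 = 0.08532 m³/s
Q = Σ q = 1.763 m³/s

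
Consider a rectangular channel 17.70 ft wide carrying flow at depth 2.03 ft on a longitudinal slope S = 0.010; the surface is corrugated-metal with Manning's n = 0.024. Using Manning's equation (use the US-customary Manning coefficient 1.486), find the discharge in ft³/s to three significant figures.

311 ft³/s

A = b·y = 17.70 × 2.03 = 35.93 ft²
P = b + 2y = 17.70 + 2×2.03 = 21.76 ft
R = A/P = 35.93/21.76 = 1.651 ft
Q = (1.486/n)·A·R^(2/3)·S^(1/2) = (1.486/0.024) × 35.93 × 1.651^(2/3) × 0.010^(1/2) = 310.8 ft³/s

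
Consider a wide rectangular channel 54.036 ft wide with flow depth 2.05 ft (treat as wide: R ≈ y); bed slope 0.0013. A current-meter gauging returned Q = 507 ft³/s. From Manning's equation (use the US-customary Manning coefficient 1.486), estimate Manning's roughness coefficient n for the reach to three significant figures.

A = b·y = 54.036 × 2.05 = 110.8 ft²
Wide channel: R ≈ y = 2.05 ft
n = (1.486/Q)·A·R^(2/3)·S^(1/2) = (1.486/507) × 110.8 × 1.614 × 0.03606 = 0.01889

0.0189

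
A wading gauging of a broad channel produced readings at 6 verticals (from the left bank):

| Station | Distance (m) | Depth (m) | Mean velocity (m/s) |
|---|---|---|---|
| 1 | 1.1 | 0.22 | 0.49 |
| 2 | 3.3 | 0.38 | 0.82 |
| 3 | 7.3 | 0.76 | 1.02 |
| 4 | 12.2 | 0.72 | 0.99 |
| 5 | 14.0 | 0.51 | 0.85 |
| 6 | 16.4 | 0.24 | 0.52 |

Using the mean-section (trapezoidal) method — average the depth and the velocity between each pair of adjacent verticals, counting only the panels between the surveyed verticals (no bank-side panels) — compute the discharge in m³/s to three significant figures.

Panel 1-2: Δb = 2.2 m, d̄ = (0.22+0.38)/2 = 0.3, v̄ = (0.49+0.82)/2 = 0.655 → q = 2.2×0.3×0.655 = 0.4323 m³/s
Panel 2-3: Δb = 4 m, d̄ = (0.38+0.76)/2 = 0.57, v̄ = (0.82+1.02)/2 = 0.92 → q = 4×0.57×0.92 = 2.098 m³/s
Panel 3-4: Δb = 4.9 m, d̄ = (0.76+0.72)/2 = 0.74, v̄ = (1.02+0.99)/2 = 1.005 → q = 4.9×0.74×1.005 = 3.644 m³/s
Panel 4-5: Δb = 1.8 m, d̄ = (0.72+0.51)/2 = 0.615, v̄ = (0.99+0.85)/2 = 0.92 → q = 1.8×0.615×0.92 = 1.018 m³/s
Panel 5-6: Δb = 2.4 m, d̄ = (0.51+0.24)/2 = 0.375, v̄ = (0.85+0.52)/2 = 0.685 → q = 2.4×0.375×0.685 = 0.6165 m³/s
Q = Σ q = 7.809 m³/s

7.81 m³/s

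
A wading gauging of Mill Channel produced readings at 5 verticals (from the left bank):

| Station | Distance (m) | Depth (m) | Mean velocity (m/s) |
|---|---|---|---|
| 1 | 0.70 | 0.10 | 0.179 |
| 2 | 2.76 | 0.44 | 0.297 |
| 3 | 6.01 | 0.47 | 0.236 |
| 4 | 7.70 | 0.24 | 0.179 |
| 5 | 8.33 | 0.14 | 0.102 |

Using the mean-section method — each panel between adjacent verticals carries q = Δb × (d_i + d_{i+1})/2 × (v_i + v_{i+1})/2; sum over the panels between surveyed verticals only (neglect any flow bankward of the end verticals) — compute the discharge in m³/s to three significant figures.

0.668 m³/s

Panel 1-2: Δb = 2.06 m, d̄ = (0.10+0.44)/2 = 0.27, v̄ = (0.179+0.297)/2 = 0.238 → q = 2.06×0.27×0.238 = 0.1324 m³/s
Panel 2-3: Δb = 3.25 m, d̄ = (0.44+0.47)/2 = 0.455, v̄ = (0.297+0.236)/2 = 0.2665 → q = 3.25×0.455×0.2665 = 0.3941 m³/s
Panel 3-4: Δb = 1.69 m, d̄ = (0.47+0.24)/2 = 0.355, v̄ = (0.236+0.179)/2 = 0.2075 → q = 1.69×0.355×0.2075 = 0.1245 m³/s
Panel 4-5: Δb = 0.63 m, d̄ = (0.24+0.14)/2 = 0.19, v̄ = (0.179+0.102)/2 = 0.1405 → q = 0.63×0.19×0.1405 = 0.01682 m³/s
Q = Σ q = 0.6678 m³/s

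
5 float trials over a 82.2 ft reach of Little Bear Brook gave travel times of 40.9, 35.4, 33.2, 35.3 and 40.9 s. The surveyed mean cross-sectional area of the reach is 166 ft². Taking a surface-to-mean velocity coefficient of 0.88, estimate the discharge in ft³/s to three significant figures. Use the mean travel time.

323 ft³/s

t̄ = (40.9 + 35.4 + 33.2 + 35.3 + 40.9) / 5 = 37.14 s
v_surface = L / t̄ = 82.2 / 37.14 = 2.213 ft/s
v_mean = 0.88 × 2.213 = 1.948 ft/s
Q = A × v_mean = 166 × 1.948 = 323.3 ft³/s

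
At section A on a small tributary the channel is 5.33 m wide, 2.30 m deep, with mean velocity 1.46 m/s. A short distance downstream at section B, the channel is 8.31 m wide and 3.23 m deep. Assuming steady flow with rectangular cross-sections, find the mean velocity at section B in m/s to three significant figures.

Q = A₁V₁ = (5.33×2.30) × 1.46 = 17.90 m³/s
A₂ = 8.31 × 3.23 = 26.84 m²
V₂ = Q/A₂ = 17.90/26.84 = 0.6668 m/s

0.667 m/s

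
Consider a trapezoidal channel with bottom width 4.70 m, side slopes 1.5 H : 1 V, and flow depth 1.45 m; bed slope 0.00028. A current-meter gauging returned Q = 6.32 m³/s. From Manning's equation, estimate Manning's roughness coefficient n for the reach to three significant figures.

0.0265

A = (b + z·y)·y = (4.70 + 1.5×1.45)×1.45 = 9.969 m²
P = b + 2y√(1+z²) = 4.70 + 2×1.45×√(1+1.5²) = 9.928 m
R = A/P = 9.969/9.928 = 1.004 m
n = (1/Q)·A·R^(2/3)·S^(1/2) = (1/6.32) × 9.969 × 1.003 × 0.01673 = 0.02647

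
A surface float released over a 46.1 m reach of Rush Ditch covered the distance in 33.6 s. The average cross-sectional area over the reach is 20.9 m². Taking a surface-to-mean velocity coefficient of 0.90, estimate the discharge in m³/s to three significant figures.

25.8 m³/s

v_surface = L / t̄ = 46.1 / 33.6 = 1.372 m/s
v_mean = 0.90 × 1.372 = 1.235 m/s
Q = A × v_mean = 20.9 × 1.235 = 25.81 m³/s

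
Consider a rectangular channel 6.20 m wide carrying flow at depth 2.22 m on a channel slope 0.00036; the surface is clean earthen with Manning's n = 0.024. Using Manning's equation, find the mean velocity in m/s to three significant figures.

0.939 m/s

A = b·y = 6.20 × 2.22 = 13.76 m²
P = b + 2y = 6.20 + 2×2.22 = 10.64 m
R = A/P = 13.76/10.64 = 1.294 m
Q = (1/n)·A·R^(2/3)·S^(1/2) = (1/0.024) × 13.76 × 1.294^(2/3) × 0.00036^(1/2) = 12.92 m³/s
V = Q/A = 12.92/13.76 = 0.9386 m/s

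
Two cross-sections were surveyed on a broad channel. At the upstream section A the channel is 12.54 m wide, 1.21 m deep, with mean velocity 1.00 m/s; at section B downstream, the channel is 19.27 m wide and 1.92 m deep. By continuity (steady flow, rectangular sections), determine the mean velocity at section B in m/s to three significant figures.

Q = A₁V₁ = (12.54×1.21) × 1.00 = 15.17 m³/s
A₂ = 19.27 × 1.92 = 37.00 m²
V₂ = Q/A₂ = 15.17/37.00 = 0.4101 m/s

0.410 m/s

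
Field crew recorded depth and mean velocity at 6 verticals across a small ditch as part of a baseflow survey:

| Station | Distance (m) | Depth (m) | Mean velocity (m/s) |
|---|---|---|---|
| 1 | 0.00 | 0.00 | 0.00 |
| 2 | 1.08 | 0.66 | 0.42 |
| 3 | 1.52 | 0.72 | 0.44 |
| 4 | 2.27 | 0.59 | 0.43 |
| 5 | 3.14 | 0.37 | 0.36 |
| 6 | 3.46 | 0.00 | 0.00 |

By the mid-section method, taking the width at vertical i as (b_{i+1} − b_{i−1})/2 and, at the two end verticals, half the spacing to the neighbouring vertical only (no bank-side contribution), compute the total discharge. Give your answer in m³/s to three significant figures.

0.684 m³/s

w_2 = (1.52 − 0.00)/2 = 0.76 m; q_2 = 0.42 × 0.66 × 0.76 = 0.2107 m³/s
w_3 = (2.27 − 1.08)/2 = 0.595 m; q_3 = 0.44 × 0.72 × 0.595 = 0.1885 m³/s
w_4 = (3.14 − 1.52)/2 = 0.81 m; q_4 = 0.43 × 0.59 × 0.81 = 0.2055 m³/s
w_5 = (3.46 − 2.27)/2 = 0.595 m; q_5 = 0.36 × 0.37 × 0.595 = 0.07925 m³/s
Stations 1, 6 contribute zero (depth or velocity is 0).
Q = Σ qᵢ = 0.6839 m³/s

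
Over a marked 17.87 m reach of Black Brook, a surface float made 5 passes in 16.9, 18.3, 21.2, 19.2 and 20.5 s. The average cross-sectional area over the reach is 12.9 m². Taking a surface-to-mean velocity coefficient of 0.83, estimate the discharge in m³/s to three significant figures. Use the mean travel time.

t̄ = (16.9 + 18.3 + 21.2 + 19.2 + 20.5) / 5 = 19.22 s
v_surface = L / t̄ = 17.87 / 19.22 = 0.9298 m/s
v_mean = 0.83 × 0.9298 = 0.7717 m/s
Q = A × v_mean = 12.9 × 0.7717 = 9.955 m³/s

9.95 m³/s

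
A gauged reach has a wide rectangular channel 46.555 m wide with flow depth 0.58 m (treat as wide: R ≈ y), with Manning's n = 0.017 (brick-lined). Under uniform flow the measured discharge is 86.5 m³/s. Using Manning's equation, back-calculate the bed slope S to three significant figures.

0.00613

A = b·y = 46.555 × 0.58 = 27.00 m²
Wide channel: R ≈ y = 0.58 m
S = (Q·n / (1·A·R^(2/3)))² = (86.5×0.017 / (1×27.00×0.6955))² = 0.006132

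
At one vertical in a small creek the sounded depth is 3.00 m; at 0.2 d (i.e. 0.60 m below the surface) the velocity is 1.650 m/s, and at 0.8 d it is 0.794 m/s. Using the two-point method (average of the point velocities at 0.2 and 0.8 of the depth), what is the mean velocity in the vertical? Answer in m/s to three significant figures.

1.22 m/s

v̄ = (1.650 + 0.794) / 2 = 1.222 m/s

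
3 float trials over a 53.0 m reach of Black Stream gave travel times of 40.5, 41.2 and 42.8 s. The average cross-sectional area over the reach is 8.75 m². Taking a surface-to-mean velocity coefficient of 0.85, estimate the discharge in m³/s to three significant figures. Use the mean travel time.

9.50 m³/s

t̄ = (40.5 + 41.2 + 42.8) / 3 = 41.5 s
v_surface = L / t̄ = 53.0 / 41.5 = 1.277 m/s
v_mean = 0.85 × 1.277 = 1.086 m/s
Q = A × v_mean = 8.75 × 1.086 = 9.498 m³/s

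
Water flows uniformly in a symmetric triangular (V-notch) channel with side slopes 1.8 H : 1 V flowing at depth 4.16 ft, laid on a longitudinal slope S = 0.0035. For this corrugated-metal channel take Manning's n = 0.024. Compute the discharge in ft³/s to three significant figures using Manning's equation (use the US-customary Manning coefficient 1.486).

170 ft³/s

A = z·y² = 1.8×4.16² = 31.15 ft²
P = 2y√(1+z²) = 2×4.16×√(1+1.8²) = 17.13 ft
R = A/P = 31.15/17.13 = 1.818 ft
Q = (1.486/n)·A·R^(2/3)·S^(1/2) = (1.486/0.024) × 31.15 × 1.818^(2/3) × 0.0035^(1/2) = 170.0 ft³/s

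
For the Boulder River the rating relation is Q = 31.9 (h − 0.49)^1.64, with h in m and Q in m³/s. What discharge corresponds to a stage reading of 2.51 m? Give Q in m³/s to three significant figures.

101 m³/s

Q = 31.9 × (2.51 − 0.49)^1.64 = 31.9 × 2.02^1.64 = 101.1 m³/s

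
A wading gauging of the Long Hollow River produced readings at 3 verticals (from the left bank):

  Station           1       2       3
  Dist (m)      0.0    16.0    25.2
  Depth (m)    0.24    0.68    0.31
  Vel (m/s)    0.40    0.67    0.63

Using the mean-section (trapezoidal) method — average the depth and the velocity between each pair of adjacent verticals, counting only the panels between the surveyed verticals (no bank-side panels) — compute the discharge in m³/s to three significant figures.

6.90 m³/s

Panel 1-2: Δb = 16 m, d̄ = (0.24+0.68)/2 = 0.46, v̄ = (0.40+0.67)/2 = 0.535 → q = 16×0.46×0.535 = 3.938 m³/s
Panel 2-3: Δb = 9.2 m, d̄ = (0.68+0.31)/2 = 0.495, v̄ = (0.67+0.63)/2 = 0.65 → q = 9.2×0.495×0.65 = 2.960 m³/s
Q = Σ q = 6.898 m³/s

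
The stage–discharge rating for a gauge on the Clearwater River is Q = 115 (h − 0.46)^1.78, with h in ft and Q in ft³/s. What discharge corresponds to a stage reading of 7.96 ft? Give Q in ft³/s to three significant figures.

4150 ft³/s

Q = 115 × (7.96 − 0.46)^1.78 = 115 × 7.5^1.78 = 4152 ft³/s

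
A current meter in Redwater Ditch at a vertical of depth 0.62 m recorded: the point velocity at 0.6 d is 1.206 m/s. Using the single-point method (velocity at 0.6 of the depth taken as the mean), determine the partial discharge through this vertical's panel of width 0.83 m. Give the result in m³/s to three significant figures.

0.621 m³/s

v̄ = v₀.₆ = 1.206 m/s
q = v̄ × d × w = 1.206 × 0.62 × 0.83 = 0.6206 m³/s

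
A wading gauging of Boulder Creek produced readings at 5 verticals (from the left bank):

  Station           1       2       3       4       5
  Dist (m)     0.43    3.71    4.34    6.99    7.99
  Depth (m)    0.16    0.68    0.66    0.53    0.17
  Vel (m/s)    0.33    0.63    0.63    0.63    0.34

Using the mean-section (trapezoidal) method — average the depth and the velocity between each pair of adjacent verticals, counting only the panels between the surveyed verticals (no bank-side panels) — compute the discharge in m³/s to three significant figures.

Panel 1-2: Δb = 3.28 m, d̄ = (0.16+0.68)/2 = 0.42, v̄ = (0.33+0.63)/2 = 0.48 → q = 3.28×0.42×0.48 = 0.6612 m³/s
Panel 2-3: Δb = 0.63 m, d̄ = (0.68+0.66)/2 = 0.67, v̄ = (0.63+0.63)/2 = 0.63 → q = 0.63×0.67×0.63 = 0.2659 m³/s
Panel 3-4: Δb = 2.65 m, d̄ = (0.66+0.53)/2 = 0.595, v̄ = (0.63+0.63)/2 = 0.63 → q = 2.65×0.595×0.63 = 0.9934 m³/s
Panel 4-5: Δb = 1 m, d̄ = (0.53+0.17)/2 = 0.35, v̄ = (0.63+0.34)/2 = 0.485 → q = 1×0.35×0.485 = 0.1698 m³/s
Q = Σ q = 2.090 m³/s

2.09 m³/s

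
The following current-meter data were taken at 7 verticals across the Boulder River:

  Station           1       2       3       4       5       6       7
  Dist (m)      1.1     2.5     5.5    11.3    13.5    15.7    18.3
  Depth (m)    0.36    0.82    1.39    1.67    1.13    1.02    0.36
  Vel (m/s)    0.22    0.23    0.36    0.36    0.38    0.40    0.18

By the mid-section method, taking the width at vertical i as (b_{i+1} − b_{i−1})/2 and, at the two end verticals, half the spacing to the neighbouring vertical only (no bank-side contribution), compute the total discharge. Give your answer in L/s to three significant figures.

7090 L/s

w_1 = (2.5 − 1.1)/2 = 0.7 m; q_1 = 0.22 × 0.36 × 0.7 = 0.05544 m³/s
w_2 = (5.5 − 1.1)/2 = 2.2 m; q_2 = 0.23 × 0.82 × 2.2 = 0.4149 m³/s
w_3 = (11.3 − 2.5)/2 = 4.4 m; q_3 = 0.36 × 1.39 × 4.4 = 2.202 m³/s
w_4 = (13.5 − 5.5)/2 = 4 m; q_4 = 0.36 × 1.67 × 4 = 2.405 m³/s
w_5 = (15.7 − 11.3)/2 = 2.2 m; q_5 = 0.38 × 1.13 × 2.2 = 0.9447 m³/s
w_6 = (18.3 − 13.5)/2 = 2.4 m; q_6 = 0.40 × 1.02 × 2.4 = 0.9792 m³/s
w_7 = (18.3 − 15.7)/2 = 1.3 m; q_7 = 0.18 × 0.36 × 1.3 = 0.08424 m³/s
Q = Σ qᵢ = 7.085 m³/s
= 7.085 × 1000 = 7085 L/s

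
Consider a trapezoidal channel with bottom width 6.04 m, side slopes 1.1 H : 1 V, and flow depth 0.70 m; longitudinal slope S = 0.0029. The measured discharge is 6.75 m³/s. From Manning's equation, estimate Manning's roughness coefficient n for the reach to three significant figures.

A = (b + z·y)·y = (6.04 + 1.1×0.70)×0.70 = 4.767 m²
P = b + 2y√(1+z²) = 6.04 + 2×0.70×√(1+1.1²) = 8.121 m
R = A/P = 4.767/8.121 = 0.5870 m
n = (1/Q)·A·R^(2/3)·S^(1/2) = (1/6.75) × 4.767 × 0.7010 × 0.05385 = 0.02666

0.0267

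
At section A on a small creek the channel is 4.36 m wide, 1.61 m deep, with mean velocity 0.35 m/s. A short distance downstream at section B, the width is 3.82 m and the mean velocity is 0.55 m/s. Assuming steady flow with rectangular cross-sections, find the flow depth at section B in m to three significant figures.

Q = A₁V₁ = (4.36×1.61) × 0.35 = 2.457 m³/s
d₂ = Q/(b₂ V₂) = 2.457/(3.82×0.55) = 1.169 m

1.17 m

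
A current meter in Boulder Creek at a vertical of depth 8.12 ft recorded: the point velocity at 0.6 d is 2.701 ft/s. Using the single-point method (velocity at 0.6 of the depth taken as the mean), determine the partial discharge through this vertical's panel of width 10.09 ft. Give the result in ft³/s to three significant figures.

221 ft³/s

v̄ = v₀.₆ = 2.701 ft/s
q = v̄ × d × w = 2.701 × 8.12 × 10.09 = 221.3 ft³/s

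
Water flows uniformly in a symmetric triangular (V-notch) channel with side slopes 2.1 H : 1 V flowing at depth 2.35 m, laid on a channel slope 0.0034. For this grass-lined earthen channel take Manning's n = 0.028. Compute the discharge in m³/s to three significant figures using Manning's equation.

25.1 m³/s

A = z·y² = 2.1×2.35² = 11.60 m²
P = 2y√(1+z²) = 2×2.35×√(1+2.1²) = 10.93 m
R = A/P = 11.60/10.93 = 1.061 m
Q = (1/n)·A·R^(2/3)·S^(1/2) = (1/0.028) × 11.60 × 1.061^(2/3) × 0.0034^(1/2) = 25.12 m³/s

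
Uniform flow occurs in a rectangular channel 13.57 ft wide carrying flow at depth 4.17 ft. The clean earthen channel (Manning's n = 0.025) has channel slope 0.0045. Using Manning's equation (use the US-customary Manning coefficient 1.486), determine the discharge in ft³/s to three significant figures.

425 ft³/s

A = b·y = 13.57 × 4.17 = 56.59 ft²
P = b + 2y = 13.57 + 2×4.17 = 21.91 ft
R = A/P = 56.59/21.91 = 2.583 ft
Q = (1.486/n)·A·R^(2/3)·S^(1/2) = (1.486/0.025) × 56.59 × 2.583^(2/3) × 0.0045^(1/2) = 424.7 ft³/s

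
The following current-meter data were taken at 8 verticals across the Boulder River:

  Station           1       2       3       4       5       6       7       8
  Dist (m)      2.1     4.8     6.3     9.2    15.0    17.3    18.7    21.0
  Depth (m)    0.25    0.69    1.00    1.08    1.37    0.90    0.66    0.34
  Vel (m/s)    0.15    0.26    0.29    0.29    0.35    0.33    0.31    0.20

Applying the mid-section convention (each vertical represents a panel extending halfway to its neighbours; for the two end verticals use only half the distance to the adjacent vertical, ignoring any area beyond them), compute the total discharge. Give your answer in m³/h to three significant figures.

19400 m³/h

w_1 = (4.8 − 2.1)/2 = 1.35 m; q_1 = 0.15 × 0.25 × 1.35 = 0.05063 m³/s
w_2 = (6.3 − 2.1)/2 = 2.1 m; q_2 = 0.26 × 0.69 × 2.1 = 0.3767 m³/s
w_3 = (9.2 − 4.8)/2 = 2.2 m; q_3 = 0.29 × 1.00 × 2.2 = 0.6380 m³/s
w_4 = (15.0 − 6.3)/2 = 4.35 m; q_4 = 0.29 × 1.08 × 4.35 = 1.362 m³/s
w_5 = (17.3 − 9.2)/2 = 4.05 m; q_5 = 0.35 × 1.37 × 4.05 = 1.942 m³/s
w_6 = (18.7 − 15.0)/2 = 1.85 m; q_6 = 0.33 × 0.90 × 1.85 = 0.5495 m³/s
w_7 = (21.0 − 17.3)/2 = 1.85 m; q_7 = 0.31 × 0.66 × 1.85 = 0.3785 m³/s
w_8 = (21.0 − 18.7)/2 = 1.15 m; q_8 = 0.20 × 0.34 × 1.15 = 0.07820 m³/s
Q = Σ qᵢ = 5.376 m³/s
= 5.376 × 3600 = 19350 m³/h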